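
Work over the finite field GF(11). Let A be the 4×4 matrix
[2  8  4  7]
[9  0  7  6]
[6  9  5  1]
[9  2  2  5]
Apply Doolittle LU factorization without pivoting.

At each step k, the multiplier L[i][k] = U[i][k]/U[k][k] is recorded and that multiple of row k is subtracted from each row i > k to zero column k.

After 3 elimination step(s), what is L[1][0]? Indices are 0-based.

k=0: U[0][0]=2
  eliminate (1,0): mult=10, new row 1: (0, 8, 0, 2); set L[1][0]=10
  eliminate (2,0): mult=3, new row 2: (0, 7, 4, 2); set L[2][0]=3
  eliminate (3,0): mult=10, new row 3: (0, 10, 6, 1); set L[3][0]=10
k=1: U[1][1]=8
  eliminate (2,1): mult=5, new row 2: (0, 0, 4, 3); set L[2][1]=5
  eliminate (3,1): mult=4, new row 3: (0, 0, 6, 4); set L[3][1]=4
k=2: U[2][2]=4
  eliminate (3,2): mult=7, new row 3: (0, 0, 0, 5); set L[3][2]=7

L[1][0] = 10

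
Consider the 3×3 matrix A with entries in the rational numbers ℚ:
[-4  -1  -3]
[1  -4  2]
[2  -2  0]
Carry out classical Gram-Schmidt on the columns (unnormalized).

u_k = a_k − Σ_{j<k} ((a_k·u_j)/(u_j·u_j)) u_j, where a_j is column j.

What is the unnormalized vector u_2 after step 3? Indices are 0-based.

Step 1: u_0 = a_0 = (-4, 1, 2).
Step 2: u_1 = a_1 − (-4/21)·u_0 = (-37/21, -80/21, -34/21).
Step 3: u_2 = a_2 − (2/3)·u_0 − (-49/425)·u_1 = (-228/425, 76/85, -38/25).

u_2 = (-228/425, 76/85, -38/25)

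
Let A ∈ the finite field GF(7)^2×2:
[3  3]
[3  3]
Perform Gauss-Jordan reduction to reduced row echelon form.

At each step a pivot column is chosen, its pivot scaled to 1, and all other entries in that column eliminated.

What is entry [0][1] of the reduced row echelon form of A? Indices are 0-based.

pivot(0,0)=3: scale R0 → (1, 1)
  clear (1,0): R1 −= (3)R0 → (0, 0)
col 1: no nonzero at/below row 1; advance.

M[0][1] = 1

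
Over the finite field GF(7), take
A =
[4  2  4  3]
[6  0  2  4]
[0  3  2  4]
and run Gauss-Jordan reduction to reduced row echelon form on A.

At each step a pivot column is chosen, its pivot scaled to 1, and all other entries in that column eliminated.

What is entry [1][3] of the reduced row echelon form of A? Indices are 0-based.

M[1][3] = 6

step 1: normalize row 0 (÷4) = (1, 4, 1, 6)
  row 1: subtract 6×row0 = (0, 4, 3, 3)
step 2: normalize row 1 (÷4) = (0, 1, 6, 6)
  row 0: subtract 4×row1 = (1, 0, 5, 3)
  row 2: subtract 3×row1 = (0, 0, 5, 0)
step 3: normalize row 2 (÷5) = (0, 0, 1, 0)
  row 0: subtract 5×row2 = (1, 0, 0, 3)
  row 1: subtract 6×row2 = (0, 1, 0, 6)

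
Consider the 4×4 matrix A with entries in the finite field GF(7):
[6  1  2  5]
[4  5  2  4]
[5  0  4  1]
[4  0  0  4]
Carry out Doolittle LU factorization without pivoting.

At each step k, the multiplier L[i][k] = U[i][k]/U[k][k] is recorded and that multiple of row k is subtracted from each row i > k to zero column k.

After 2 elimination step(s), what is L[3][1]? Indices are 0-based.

L[3][1] = 2

k=0: U[0][0]=6
  eliminate (1,0): mult=3, new row 1: (0, 2, 3, 3); set L[1][0]=3
  eliminate (2,0): mult=2, new row 2: (0, 5, 0, 5); set L[2][0]=2
  eliminate (3,0): mult=3, new row 3: (0, 4, 1, 3); set L[3][0]=3
k=1: U[1][1]=2
  eliminate (2,1): mult=6, new row 2: (0, 0, 3, 1); set L[2][1]=6
  eliminate (3,1): mult=2, new row 3: (0, 0, 2, 4); set L[3][1]=2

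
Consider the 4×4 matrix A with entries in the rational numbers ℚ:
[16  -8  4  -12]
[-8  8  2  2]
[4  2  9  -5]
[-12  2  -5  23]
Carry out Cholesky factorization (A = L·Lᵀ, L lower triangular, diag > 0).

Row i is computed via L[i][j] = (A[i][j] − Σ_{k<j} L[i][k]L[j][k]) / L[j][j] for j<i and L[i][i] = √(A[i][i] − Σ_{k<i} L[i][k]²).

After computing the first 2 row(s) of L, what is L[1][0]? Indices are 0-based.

L[1][0] = -2

Step 1: L[0][0] = √(16) = 4.
  L[1][0] = (-8) / L[0][0] = -2.
Step 2: L[1][1] = √(4) = 2.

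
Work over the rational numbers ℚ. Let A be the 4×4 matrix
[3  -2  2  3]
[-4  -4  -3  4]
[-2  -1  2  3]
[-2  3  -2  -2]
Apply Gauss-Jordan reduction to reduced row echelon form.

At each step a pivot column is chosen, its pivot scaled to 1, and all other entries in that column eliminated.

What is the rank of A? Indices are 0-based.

pivot(0,0)=3: scale R0 → (1, -2/3, 2/3, 1)
  clear (1,0): R1 −= (-4)R0 → (0, -20/3, -1/3, 8)
  clear (2,0): R2 −= (-2)R0 → (0, -7/3, 10/3, 5)
  clear (3,0): R3 −= (-2)R0 → (0, 5/3, -2/3, 0)
pivot(1,1)=-20/3: scale R1 → (0, 1, 1/20, -6/5)
  clear (0,1): R0 −= (-2/3)R1 → (1, 0, 7/10, 1/5)
  clear (2,1): R2 −= (-7/3)R1 → (0, 0, 69/20, 11/5)
  clear (3,1): R3 −= (5/3)R1 → (0, 0, -3/4, 2)
pivot(2,2)=69/20: scale R2 → (0, 0, 1, 44/69)
  clear (0,2): R0 −= (7/10)R2 → (1, 0, 0, -17/69)
  clear (1,2): R1 −= (1/20)R2 → (0, 1, 0, -85/69)
  clear (3,2): R3 −= (-3/4)R2 → (0, 0, 0, 57/23)
pivot(3,3)=57/23: scale R3 → (0, 0, 0, 1)
  clear (0,3): R0 −= (-17/69)R3 → (1, 0, 0, 0)
  clear (1,3): R1 −= (-85/69)R3 → (0, 1, 0, 0)
  clear (2,3): R2 −= (44/69)R3 → (0, 0, 1, 0)

rank = 4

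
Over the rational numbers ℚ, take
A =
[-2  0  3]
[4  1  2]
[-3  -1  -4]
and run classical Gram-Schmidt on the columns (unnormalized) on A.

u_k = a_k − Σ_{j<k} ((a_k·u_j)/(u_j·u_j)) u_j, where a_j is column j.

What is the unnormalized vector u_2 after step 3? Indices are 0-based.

Step 1: u_0 = a_0 = (-2, 4, -3).
Step 2: u_1 = a_1 − (7/29)·u_0 = (14/29, 1/29, -8/29).
Step 3: u_2 = a_2 − (14/29)·u_0 − (76/9)·u_1 = (-1/9, -2/9, -2/9).

u_2 = (-1/9, -2/9, -2/9)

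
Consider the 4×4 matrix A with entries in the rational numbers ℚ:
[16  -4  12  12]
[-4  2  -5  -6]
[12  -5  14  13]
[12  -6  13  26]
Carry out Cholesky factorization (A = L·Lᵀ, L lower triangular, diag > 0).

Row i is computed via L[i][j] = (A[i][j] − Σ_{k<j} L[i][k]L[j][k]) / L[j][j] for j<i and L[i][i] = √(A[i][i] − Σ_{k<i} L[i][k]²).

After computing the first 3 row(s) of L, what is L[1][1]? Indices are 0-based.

Step 1: L[0][0] = √(16) = 4.
  L[1][0] = (-4) / L[0][0] = -1.
Step 2: L[1][1] = √(1) = 1.
  L[2][0] = (12) / L[0][0] = 3.
  L[2][1] = (-2) / L[1][1] = -2.
Step 3: L[2][2] = √(1) = 1.

L[1][1] = 1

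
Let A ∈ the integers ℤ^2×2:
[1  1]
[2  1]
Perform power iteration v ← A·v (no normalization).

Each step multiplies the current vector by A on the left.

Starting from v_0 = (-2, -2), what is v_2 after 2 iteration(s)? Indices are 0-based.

v_2 = (-10, -14)

v_0 = (-2, -2).
v_1 = A·v_0 = (-4, -6).
v_2 = A·v_1 = (-10, -14).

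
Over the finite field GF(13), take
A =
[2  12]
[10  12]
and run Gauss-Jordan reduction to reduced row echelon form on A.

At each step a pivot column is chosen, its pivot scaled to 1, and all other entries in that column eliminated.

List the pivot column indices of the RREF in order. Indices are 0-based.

step 1: normalize row 0 (÷2) = (1, 6)
  row 1: subtract 10×row0 = (0, 4)
step 2: normalize row 1 (÷4) = (0, 1)
  row 0: subtract 6×row1 = (1, 0)

pivot columns: 0, 1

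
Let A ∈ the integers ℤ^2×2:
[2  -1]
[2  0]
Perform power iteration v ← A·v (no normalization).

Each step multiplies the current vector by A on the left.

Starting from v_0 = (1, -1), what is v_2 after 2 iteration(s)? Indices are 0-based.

v_2 = (4, 6)

v_0 = (1, -1).
v_1 = A·v_0 = (3, 2).
v_2 = A·v_1 = (4, 6).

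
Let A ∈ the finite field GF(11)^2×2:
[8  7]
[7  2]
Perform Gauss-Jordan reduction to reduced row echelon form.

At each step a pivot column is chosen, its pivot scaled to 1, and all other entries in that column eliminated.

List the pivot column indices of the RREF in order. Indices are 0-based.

pivot(0,0)=8: scale R0 → (1, 5)
  clear (1,0): R1 −= (7)R0 → (0, 0)
col 1: no nonzero at/below row 1; advance.

pivot columns: 0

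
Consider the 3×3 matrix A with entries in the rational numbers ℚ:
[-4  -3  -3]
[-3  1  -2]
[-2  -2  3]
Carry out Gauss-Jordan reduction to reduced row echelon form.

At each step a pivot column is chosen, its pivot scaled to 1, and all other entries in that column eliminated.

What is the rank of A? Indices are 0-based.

step 1: normalize row 0 (÷-4) = (1, 3/4, 3/4)
  row 1: subtract -3×row0 = (0, 13/4, 1/4)
  row 2: subtract -2×row0 = (0, -1/2, 9/2)
step 2: normalize row 1 (÷13/4) = (0, 1, 1/13)
  row 0: subtract 3/4×row1 = (1, 0, 9/13)
  row 2: subtract -1/2×row1 = (0, 0, 59/13)
step 3: normalize row 2 (÷59/13) = (0, 0, 1)
  row 0: subtract 9/13×row2 = (1, 0, 0)
  row 1: subtract 1/13×row2 = (0, 1, 0)

rank = 3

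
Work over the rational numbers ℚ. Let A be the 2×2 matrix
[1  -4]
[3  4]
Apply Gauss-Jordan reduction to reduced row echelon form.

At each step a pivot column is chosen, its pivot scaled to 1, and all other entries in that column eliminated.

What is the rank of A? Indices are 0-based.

step 1: normalize row 0 (÷1) = (1, -4)
  row 1: subtract 3×row0 = (0, 16)
step 2: normalize row 1 (÷16) = (0, 1)
  row 0: subtract -4×row1 = (1, 0)

rank = 2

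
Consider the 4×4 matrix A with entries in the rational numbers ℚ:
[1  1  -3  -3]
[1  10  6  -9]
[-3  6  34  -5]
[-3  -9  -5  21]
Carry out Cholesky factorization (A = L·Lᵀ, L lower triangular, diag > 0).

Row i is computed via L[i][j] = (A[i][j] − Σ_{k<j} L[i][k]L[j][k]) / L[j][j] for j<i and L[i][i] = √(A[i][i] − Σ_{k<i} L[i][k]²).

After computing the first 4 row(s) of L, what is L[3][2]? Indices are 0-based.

Step 1: L[0][0] = √(1) = 1.
  L[1][0] = (1) / L[0][0] = 1.
Step 2: L[1][1] = √(9) = 3.
  L[2][0] = (-3) / L[0][0] = -3.
  L[2][1] = (9) / L[1][1] = 3.
Step 3: L[2][2] = √(16) = 4.
  L[3][0] = (-3) / L[0][0] = -3.
  L[3][1] = (-6) / L[1][1] = -2.
  L[3][2] = (-8) / L[2][2] = -2.
Step 4: L[3][3] = √(4) = 2.

L[3][2] = -2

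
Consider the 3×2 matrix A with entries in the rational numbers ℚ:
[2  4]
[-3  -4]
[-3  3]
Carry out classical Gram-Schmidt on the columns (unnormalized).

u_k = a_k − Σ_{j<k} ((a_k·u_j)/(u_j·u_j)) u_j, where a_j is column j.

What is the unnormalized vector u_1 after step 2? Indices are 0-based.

Step 1: u_0 = a_0 = (2, -3, -3).
Step 2: u_1 = a_1 − (1/2)·u_0 = (3, -5/2, 9/2).

u_1 = (3, -5/2, 9/2)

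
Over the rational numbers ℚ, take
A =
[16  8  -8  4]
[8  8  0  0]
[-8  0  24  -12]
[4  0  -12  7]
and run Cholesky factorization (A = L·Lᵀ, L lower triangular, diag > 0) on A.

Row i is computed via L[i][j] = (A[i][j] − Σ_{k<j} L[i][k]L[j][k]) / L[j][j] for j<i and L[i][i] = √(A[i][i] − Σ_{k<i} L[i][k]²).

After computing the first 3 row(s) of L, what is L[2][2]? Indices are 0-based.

Step 1: L[0][0] = √(16) = 4.
  L[1][0] = (8) / L[0][0] = 2.
Step 2: L[1][1] = √(4) = 2.
  L[2][0] = (-8) / L[0][0] = -2.
  L[2][1] = (4) / L[1][1] = 2.
Step 3: L[2][2] = √(16) = 4.

L[2][2] = 4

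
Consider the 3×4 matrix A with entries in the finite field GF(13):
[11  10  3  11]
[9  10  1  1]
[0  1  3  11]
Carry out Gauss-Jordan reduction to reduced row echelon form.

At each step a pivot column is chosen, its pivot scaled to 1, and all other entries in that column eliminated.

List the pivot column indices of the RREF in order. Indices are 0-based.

pivot(0,0)=11: scale R0 → (1, 8, 5, 1)
  clear (1,0): R1 −= (9)R0 → (0, 3, 8, 5)
pivot(1,1)=3: scale R1 → (0, 1, 7, 6)
  clear (0,1): R0 −= (8)R1 → (1, 0, 1, 5)
  clear (2,1): R2 −= (1)R1 → (0, 0, 9, 5)
pivot(2,2)=9: scale R2 → (0, 0, 1, 2)
  clear (0,2): R0 −= (1)R2 → (1, 0, 0, 3)
  clear (1,2): R1 −= (7)R2 → (0, 1, 0, 5)

pivot columns: 0, 1, 2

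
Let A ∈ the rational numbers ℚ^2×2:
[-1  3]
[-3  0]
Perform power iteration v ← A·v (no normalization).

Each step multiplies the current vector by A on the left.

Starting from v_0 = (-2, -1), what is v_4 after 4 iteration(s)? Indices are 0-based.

v_0 = (-2, -1).
v_1 = A·v_0 = (-1, 6).
v_2 = A·v_1 = (19, 3).
v_3 = A·v_2 = (-10, -57).
v_4 = A·v_3 = (-161, 30).

v_4 = (-161, 30)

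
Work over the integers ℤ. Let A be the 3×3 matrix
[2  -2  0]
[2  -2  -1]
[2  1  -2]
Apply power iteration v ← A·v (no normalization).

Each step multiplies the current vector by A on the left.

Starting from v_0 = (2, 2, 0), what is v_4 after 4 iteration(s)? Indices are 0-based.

v_0 = (2, 2, 0).
v_1 = A·v_0 = (0, 0, 6).
v_2 = A·v_1 = (0, -6, -12).
v_3 = A·v_2 = (12, 24, 18).
v_4 = A·v_3 = (-24, -42, 12).

v_4 = (-24, -42, 12)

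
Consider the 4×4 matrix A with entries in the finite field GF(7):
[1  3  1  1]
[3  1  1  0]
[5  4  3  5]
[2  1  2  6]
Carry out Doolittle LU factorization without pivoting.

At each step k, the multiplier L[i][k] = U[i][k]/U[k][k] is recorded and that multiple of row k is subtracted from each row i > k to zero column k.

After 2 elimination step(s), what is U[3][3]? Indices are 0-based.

Step 1: pivot at (0,0) is 1.
  row1 ← row1 − (3)·row0  ⇒  L[1][0]=3, U row1=(0, 6, 5, 4)
  row2 ← row2 − (5)·row0  ⇒  L[2][0]=5, U row2=(0, 3, 5, 0)
  row3 ← row3 − (2)·row0  ⇒  L[3][0]=2, U row3=(0, 2, 0, 4)
Step 2: pivot at (1,1) is 6.
  row2 ← row2 − (4)·row1  ⇒  L[2][1]=4, U row2=(0, 0, 6, 5)
  row3 ← row3 − (5)·row1  ⇒  L[3][1]=5, U row3=(0, 0, 3, 5)

U[3][3] = 5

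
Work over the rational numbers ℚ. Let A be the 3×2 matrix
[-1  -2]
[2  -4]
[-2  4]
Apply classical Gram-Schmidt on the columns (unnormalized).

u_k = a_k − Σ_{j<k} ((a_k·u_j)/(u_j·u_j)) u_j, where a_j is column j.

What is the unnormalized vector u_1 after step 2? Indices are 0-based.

Step 1: u_0 = a_0 = (-1, 2, -2).
Step 2: u_1 = a_1 − (-14/9)·u_0 = (-32/9, -8/9, 8/9).

u_1 = (-32/9, -8/9, 8/9)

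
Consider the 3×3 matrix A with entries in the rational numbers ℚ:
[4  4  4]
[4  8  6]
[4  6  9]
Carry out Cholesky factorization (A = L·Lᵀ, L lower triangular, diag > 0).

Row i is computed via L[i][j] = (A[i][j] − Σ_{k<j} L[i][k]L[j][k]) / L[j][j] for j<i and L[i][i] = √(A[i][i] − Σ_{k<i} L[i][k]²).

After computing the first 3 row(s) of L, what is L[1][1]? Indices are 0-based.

L[1][1] = 2

Step 1: L[0][0] = √(4) = 2.
  L[1][0] = (4) / L[0][0] = 2.
Step 2: L[1][1] = √(4) = 2.
  L[2][0] = (4) / L[0][0] = 2.
  L[2][1] = (2) / L[1][1] = 1.
Step 3: L[2][2] = √(4) = 2.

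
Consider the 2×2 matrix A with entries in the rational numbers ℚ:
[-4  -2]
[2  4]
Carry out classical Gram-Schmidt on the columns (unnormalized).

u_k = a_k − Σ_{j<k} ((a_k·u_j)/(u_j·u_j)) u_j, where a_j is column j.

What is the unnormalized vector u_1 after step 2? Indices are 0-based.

Step 1: u_0 = a_0 = (-4, 2).
Step 2: u_1 = a_1 − (4/5)·u_0 = (6/5, 12/5).

u_1 = (6/5, 12/5)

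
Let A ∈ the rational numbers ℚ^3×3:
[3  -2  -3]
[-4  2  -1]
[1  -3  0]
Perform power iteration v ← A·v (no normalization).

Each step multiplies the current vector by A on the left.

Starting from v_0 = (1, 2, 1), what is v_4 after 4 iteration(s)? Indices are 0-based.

v_4 = (58, 170, -77)

v_0 = (1, 2, 1).
v_1 = A·v_0 = (-4, -1, -5).
v_2 = A·v_1 = (5, 19, -1).
v_3 = A·v_2 = (-20, 19, -52).
v_4 = A·v_3 = (58, 170, -77).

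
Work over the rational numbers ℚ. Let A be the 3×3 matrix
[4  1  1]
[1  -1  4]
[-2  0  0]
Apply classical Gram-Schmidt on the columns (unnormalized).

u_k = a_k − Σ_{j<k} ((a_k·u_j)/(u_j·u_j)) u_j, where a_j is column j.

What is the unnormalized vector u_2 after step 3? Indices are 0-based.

u_2 = (20/33, 20/33, 50/33)

Step 1: u_0 = a_0 = (4, 1, -2).
Step 2: u_1 = a_1 − (1/7)·u_0 = (3/7, -8/7, 2/7).
Step 3: u_2 = a_2 − (8/21)·u_0 − (-29/11)·u_1 = (20/33, 20/33, 50/33).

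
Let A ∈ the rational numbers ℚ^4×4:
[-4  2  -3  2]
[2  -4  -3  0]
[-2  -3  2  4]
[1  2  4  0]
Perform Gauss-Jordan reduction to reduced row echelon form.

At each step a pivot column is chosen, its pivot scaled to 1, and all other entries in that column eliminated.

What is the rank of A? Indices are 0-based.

pivot(0,0)=-4: scale R0 → (1, -1/2, 3/4, -1/2)
  clear (1,0): R1 −= (2)R0 → (0, -3, -9/2, 1)
  clear (2,0): R2 −= (-2)R0 → (0, -4, 7/2, 3)
  clear (3,0): R3 −= (1)R0 → (0, 5/2, 13/4, 1/2)
pivot(1,1)=-3: scale R1 → (0, 1, 3/2, -1/3)
  clear (0,1): R0 −= (-1/2)R1 → (1, 0, 3/2, -2/3)
  clear (2,1): R2 −= (-4)R1 → (0, 0, 19/2, 5/3)
  clear (3,1): R3 −= (5/2)R1 → (0, 0, -1/2, 4/3)
pivot(2,2)=19/2: scale R2 → (0, 0, 1, 10/57)
  clear (0,2): R0 −= (3/2)R2 → (1, 0, 0, -53/57)
  clear (1,2): R1 −= (3/2)R2 → (0, 1, 0, -34/57)
  clear (3,2): R3 −= (-1/2)R2 → (0, 0, 0, 27/19)
pivot(3,3)=27/19: scale R3 → (0, 0, 0, 1)
  clear (0,3): R0 −= (-53/57)R3 → (1, 0, 0, 0)
  clear (1,3): R1 −= (-34/57)R3 → (0, 1, 0, 0)
  clear (2,3): R2 −= (10/57)R3 → (0, 0, 1, 0)

rank = 4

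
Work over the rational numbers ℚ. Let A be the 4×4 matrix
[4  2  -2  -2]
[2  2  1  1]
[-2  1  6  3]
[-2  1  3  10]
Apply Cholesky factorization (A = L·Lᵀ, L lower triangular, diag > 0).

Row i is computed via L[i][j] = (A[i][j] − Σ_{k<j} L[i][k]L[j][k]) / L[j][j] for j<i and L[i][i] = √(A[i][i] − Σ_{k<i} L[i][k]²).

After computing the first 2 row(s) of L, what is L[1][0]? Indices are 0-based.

Step 1: L[0][0] = √(4) = 2.
  L[1][0] = (2) / L[0][0] = 1.
Step 2: L[1][1] = √(1) = 1.

L[1][0] = 1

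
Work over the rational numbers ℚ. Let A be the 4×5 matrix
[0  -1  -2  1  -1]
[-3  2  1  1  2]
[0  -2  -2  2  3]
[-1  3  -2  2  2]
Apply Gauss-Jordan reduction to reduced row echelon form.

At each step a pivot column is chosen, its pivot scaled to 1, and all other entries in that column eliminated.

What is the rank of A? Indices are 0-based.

[1] R0 <-> R1
[1] R0 /= -3  ⇒  (1, -2/3, -1/3, -1/3, -2/3)
     R3 -= -1·R0  ⇒  (0, 7/3, -7/3, 5/3, 4/3)
[2] R1 /= -1  ⇒  (0, 1, 2, -1, 1)
     R0 -= -2/3·R1  ⇒  (1, 0, 1, -1, 0)
     R2 -= -2·R1  ⇒  (0, 0, 2, 0, 5)
     R3 -= 7/3·R1  ⇒  (0, 0, -7, 4, -1)
[3] R2 /= 2  ⇒  (0, 0, 1, 0, 5/2)
     R0 -= 1·R2  ⇒  (1, 0, 0, -1, -5/2)
     R1 -= 2·R2  ⇒  (0, 1, 0, -1, -4)
     R3 -= -7·R2  ⇒  (0, 0, 0, 4, 33/2)
[4] R3 /= 4  ⇒  (0, 0, 0, 1, 33/8)
     R0 -= -1·R3  ⇒  (1, 0, 0, 0, 13/8)
     R1 -= -1·R3  ⇒  (0, 1, 0, 0, 1/8)

rank = 4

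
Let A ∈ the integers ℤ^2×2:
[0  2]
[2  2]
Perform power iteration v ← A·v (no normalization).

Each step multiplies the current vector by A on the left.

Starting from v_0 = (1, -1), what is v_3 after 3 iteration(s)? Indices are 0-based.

v_0 = (1, -1).
v_1 = A·v_0 = (-2, 0).
v_2 = A·v_1 = (0, -4).
v_3 = A·v_2 = (-8, -8).

v_3 = (-8, -8)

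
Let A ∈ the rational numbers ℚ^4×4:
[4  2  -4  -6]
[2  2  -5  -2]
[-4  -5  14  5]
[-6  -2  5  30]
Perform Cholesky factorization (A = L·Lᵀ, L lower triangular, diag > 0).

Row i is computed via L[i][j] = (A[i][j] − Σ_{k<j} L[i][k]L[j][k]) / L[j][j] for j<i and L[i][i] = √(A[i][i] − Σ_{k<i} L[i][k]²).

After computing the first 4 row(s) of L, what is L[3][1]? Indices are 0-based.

Step 1: L[0][0] = √(4) = 2.
  L[1][0] = (2) / L[0][0] = 1.
Step 2: L[1][1] = √(1) = 1.
  L[2][0] = (-4) / L[0][0] = -2.
  L[2][1] = (-3) / L[1][1] = -3.
Step 3: L[2][2] = √(1) = 1.
  L[3][0] = (-6) / L[0][0] = -3.
  L[3][1] = (1) / L[1][1] = 1.
  L[3][2] = (2) / L[2][2] = 2.
Step 4: L[3][3] = √(16) = 4.

L[3][1] = 1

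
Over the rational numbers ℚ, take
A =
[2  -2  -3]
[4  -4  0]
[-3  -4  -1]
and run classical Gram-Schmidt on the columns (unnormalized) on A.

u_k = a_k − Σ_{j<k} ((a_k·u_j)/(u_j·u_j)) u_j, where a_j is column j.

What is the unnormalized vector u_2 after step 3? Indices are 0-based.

Step 1: u_0 = a_0 = (2, 4, -3).
Step 2: u_1 = a_1 − (-8/29)·u_0 = (-42/29, -84/29, -140/29).
Step 3: u_2 = a_2 − (-3/29)·u_0 − (19/70)·u_1 = (-12/5, 6/5, 0).

u_2 = (-12/5, 6/5, 0)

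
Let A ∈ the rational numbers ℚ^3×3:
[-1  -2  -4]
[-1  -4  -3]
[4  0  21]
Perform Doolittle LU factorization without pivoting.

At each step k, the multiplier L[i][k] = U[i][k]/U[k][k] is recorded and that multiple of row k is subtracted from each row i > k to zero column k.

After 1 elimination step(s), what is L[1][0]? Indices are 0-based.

L[1][0] = 1

Step 1: pivot at (0,0) is -1.
  row1 ← row1 − (1)·row0  ⇒  L[1][0]=1, U row1=(0, -2, 1)
  row2 ← row2 − (-4)·row0  ⇒  L[2][0]=-4, U row2=(0, -8, 5)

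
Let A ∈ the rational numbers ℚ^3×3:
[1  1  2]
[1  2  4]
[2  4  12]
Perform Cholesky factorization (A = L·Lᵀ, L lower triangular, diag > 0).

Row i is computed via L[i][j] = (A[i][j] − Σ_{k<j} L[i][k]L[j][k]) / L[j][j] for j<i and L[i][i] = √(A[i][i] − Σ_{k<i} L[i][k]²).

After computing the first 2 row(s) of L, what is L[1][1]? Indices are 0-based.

L[1][1] = 1

Step 1: L[0][0] = √(1) = 1.
  L[1][0] = (1) / L[0][0] = 1.
Step 2: L[1][1] = √(1) = 1.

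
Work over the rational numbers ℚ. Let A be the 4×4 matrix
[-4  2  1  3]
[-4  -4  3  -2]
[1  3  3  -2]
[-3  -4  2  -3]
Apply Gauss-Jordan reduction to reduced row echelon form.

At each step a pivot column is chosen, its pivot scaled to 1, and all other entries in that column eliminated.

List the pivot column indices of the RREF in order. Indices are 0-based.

pivot(0,0)=-4: scale R0 → (1, -1/2, -1/4, -3/4)
  clear (1,0): R1 −= (-4)R0 → (0, -6, 2, -5)
  clear (2,0): R2 −= (1)R0 → (0, 7/2, 13/4, -5/4)
  clear (3,0): R3 −= (-3)R0 → (0, -11/2, 5/4, -21/4)
pivot(1,1)=-6: scale R1 → (0, 1, -1/3, 5/6)
  clear (0,1): R0 −= (-1/2)R1 → (1, 0, -5/12, -1/3)
  clear (2,1): R2 −= (7/2)R1 → (0, 0, 53/12, -25/6)
  clear (3,1): R3 −= (-11/2)R1 → (0, 0, -7/12, -2/3)
pivot(2,2)=53/12: scale R2 → (0, 0, 1, -50/53)
  clear (0,2): R0 −= (-5/12)R2 → (1, 0, 0, -77/106)
  clear (1,2): R1 −= (-1/3)R2 → (0, 1, 0, 55/106)
  clear (3,2): R3 −= (-7/12)R2 → (0, 0, 0, -129/106)
pivot(3,3)=-129/106: scale R3 → (0, 0, 0, 1)
  clear (0,3): R0 −= (-77/106)R3 → (1, 0, 0, 0)
  clear (1,3): R1 −= (55/106)R3 → (0, 1, 0, 0)
  clear (2,3): R2 −= (-50/53)R3 → (0, 0, 1, 0)

pivot columns: 0, 1, 2, 3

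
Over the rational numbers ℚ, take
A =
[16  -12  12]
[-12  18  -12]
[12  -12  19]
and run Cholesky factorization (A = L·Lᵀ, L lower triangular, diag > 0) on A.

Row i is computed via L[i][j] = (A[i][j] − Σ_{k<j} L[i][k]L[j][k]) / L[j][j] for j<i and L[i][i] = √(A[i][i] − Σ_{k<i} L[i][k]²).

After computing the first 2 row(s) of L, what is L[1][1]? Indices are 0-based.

L[1][1] = 3

Step 1: L[0][0] = √(16) = 4.
  L[1][0] = (-12) / L[0][0] = -3.
Step 2: L[1][1] = √(9) = 3.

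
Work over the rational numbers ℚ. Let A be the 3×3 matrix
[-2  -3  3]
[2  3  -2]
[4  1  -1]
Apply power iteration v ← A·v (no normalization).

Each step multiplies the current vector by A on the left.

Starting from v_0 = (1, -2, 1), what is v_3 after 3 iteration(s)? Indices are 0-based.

v_0 = (1, -2, 1).
v_1 = A·v_0 = (7, -6, 1).
v_2 = A·v_1 = (7, -6, 21).
v_3 = A·v_2 = (67, -46, 1).

v_3 = (67, -46, 1)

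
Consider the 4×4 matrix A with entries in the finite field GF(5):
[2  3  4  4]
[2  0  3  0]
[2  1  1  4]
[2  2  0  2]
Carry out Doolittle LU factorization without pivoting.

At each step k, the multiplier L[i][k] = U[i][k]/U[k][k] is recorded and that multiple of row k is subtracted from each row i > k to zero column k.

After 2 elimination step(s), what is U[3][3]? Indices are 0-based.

Step 1: pivot at (0,0) is 2.
  row1 ← row1 − (1)·row0  ⇒  L[1][0]=1, U row1=(0, 2, 4, 1)
  row2 ← row2 − (1)·row0  ⇒  L[2][0]=1, U row2=(0, 3, 2, 0)
  row3 ← row3 − (1)·row0  ⇒  L[3][0]=1, U row3=(0, 4, 1, 3)
Step 2: pivot at (1,1) is 2.
  row2 ← row2 − (4)·row1  ⇒  L[2][1]=4, U row2=(0, 0, 1, 1)
  row3 ← row3 − (2)·row1  ⇒  L[3][1]=2, U row3=(0, 0, 3, 1)

U[3][3] = 1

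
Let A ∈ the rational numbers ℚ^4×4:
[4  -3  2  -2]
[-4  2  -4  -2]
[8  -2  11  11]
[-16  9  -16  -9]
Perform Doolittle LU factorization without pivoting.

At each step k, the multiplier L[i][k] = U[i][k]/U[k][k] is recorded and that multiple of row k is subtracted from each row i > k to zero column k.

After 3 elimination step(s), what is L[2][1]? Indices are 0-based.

Step 1: pivot at (0,0) is 4.
  row1 ← row1 − (-1)·row0  ⇒  L[1][0]=-1, U row1=(0, -1, -2, -4)
  row2 ← row2 − (2)·row0  ⇒  L[2][0]=2, U row2=(0, 4, 7, 15)
  row3 ← row3 − (-4)·row0  ⇒  L[3][0]=-4, U row3=(0, -3, -8, -17)
Step 2: pivot at (1,1) is -1.
  row2 ← row2 − (-4)·row1  ⇒  L[2][1]=-4, U row2=(0, 0, -1, -1)
  row3 ← row3 − (3)·row1  ⇒  L[3][1]=3, U row3=(0, 0, -2, -5)
Step 3: pivot at (2,2) is -1.
  row3 ← row3 − (2)·row2  ⇒  L[3][2]=2, U row3=(0, 0, 0, -3)

L[2][1] = -4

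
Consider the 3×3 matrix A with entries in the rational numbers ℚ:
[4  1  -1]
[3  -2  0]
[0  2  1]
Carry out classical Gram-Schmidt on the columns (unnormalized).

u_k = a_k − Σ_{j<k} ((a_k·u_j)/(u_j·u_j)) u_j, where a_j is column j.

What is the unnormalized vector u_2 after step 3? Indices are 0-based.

u_2 = (-6/13, 8/13, 11/13)

Step 1: u_0 = a_0 = (4, 3, 0).
Step 2: u_1 = a_1 − (-2/25)·u_0 = (33/25, -44/25, 2).
Step 3: u_2 = a_2 − (-4/25)·u_0 − (1/13)·u_1 = (-6/13, 8/13, 11/13).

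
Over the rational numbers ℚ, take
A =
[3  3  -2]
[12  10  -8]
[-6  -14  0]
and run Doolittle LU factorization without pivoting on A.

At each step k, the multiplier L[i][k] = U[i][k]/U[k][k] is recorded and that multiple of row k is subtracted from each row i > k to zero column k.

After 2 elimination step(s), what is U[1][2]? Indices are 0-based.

U[1][2] = 0

Step 1: pivot at (0,0) is 3.
  row1 ← row1 − (4)·row0  ⇒  L[1][0]=4, U row1=(0, -2, 0)
  row2 ← row2 − (-2)·row0  ⇒  L[2][0]=-2, U row2=(0, -8, -4)
Step 2: pivot at (1,1) is -2.
  row2 ← row2 − (4)·row1  ⇒  L[2][1]=4, U row2=(0, 0, -4)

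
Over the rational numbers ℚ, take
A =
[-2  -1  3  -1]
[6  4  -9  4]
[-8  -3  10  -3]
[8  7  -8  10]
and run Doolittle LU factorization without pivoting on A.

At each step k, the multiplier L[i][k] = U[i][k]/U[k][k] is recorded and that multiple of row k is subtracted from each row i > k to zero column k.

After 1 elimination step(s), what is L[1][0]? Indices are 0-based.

k=0: U[0][0]=-2
  eliminate (1,0): mult=-3, new row 1: (0, 1, 0, 1); set L[1][0]=-3
  eliminate (2,0): mult=4, new row 2: (0, 1, -2, 1); set L[2][0]=4
  eliminate (3,0): mult=-4, new row 3: (0, 3, 4, 6); set L[3][0]=-4

L[1][0] = -3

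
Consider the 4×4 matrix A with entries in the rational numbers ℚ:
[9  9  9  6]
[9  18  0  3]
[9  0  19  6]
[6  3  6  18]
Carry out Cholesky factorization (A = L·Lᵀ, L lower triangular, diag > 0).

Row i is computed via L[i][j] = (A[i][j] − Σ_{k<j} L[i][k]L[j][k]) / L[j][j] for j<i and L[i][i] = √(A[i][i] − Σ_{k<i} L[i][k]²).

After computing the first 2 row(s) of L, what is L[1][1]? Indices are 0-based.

L[1][1] = 3

Step 1: L[0][0] = √(9) = 3.
  L[1][0] = (9) / L[0][0] = 3.
Step 2: L[1][1] = √(9) = 3.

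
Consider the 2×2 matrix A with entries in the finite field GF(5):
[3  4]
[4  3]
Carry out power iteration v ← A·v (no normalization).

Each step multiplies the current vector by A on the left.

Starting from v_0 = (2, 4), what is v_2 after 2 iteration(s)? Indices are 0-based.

v_2 = (1, 3)

v_0 = (2, 4).
v_1 = A·v_0 = (2, 0).
v_2 = A·v_1 = (1, 3).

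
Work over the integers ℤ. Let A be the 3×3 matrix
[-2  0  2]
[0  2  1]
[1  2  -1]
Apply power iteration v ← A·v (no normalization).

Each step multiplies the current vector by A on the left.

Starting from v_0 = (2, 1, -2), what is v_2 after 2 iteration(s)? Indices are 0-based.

v_0 = (2, 1, -2).
v_1 = A·v_0 = (-8, 0, 6).
v_2 = A·v_1 = (28, 6, -14).

v_2 = (28, 6, -14)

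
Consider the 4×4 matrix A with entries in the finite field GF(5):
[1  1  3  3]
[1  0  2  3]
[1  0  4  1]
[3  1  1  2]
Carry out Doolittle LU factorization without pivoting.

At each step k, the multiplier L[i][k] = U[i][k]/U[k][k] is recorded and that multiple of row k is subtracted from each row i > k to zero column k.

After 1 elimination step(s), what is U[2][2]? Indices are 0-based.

Step 1: pivot at (0,0) is 1.
  row1 ← row1 − (1)·row0  ⇒  L[1][0]=1, U row1=(0, 4, 4, 0)
  row2 ← row2 − (1)·row0  ⇒  L[2][0]=1, U row2=(0, 4, 1, 3)
  row3 ← row3 − (3)·row0  ⇒  L[3][0]=3, U row3=(0, 3, 2, 3)

U[2][2] = 1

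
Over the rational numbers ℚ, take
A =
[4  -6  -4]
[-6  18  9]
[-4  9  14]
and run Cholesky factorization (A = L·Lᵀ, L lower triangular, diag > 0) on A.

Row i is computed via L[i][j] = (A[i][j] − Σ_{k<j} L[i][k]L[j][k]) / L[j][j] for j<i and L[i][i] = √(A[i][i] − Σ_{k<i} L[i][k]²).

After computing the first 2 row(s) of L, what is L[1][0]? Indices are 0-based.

Step 1: L[0][0] = √(4) = 2.
  L[1][0] = (-6) / L[0][0] = -3.
Step 2: L[1][1] = √(9) = 3.

L[1][0] = -3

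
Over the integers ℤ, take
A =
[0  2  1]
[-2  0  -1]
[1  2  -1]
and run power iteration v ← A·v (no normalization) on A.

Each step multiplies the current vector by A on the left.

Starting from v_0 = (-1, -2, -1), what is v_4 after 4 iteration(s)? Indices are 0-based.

v_4 = (7, -91, -10)

v_0 = (-1, -2, -1).
v_1 = A·v_0 = (-5, 3, -4).
v_2 = A·v_1 = (2, 14, 5).
v_3 = A·v_2 = (33, -9, 25).
v_4 = A·v_3 = (7, -91, -10).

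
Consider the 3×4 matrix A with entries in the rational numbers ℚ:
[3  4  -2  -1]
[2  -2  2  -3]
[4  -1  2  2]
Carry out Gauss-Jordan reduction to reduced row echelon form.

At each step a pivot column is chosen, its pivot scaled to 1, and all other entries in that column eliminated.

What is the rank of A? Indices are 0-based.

rank = 3

[1] R0 /= 3  ⇒  (1, 4/3, -2/3, -1/3)
     R1 -= 2·R0  ⇒  (0, -14/3, 10/3, -7/3)
     R2 -= 4·R0  ⇒  (0, -19/3, 14/3, 10/3)
[2] R1 /= -14/3  ⇒  (0, 1, -5/7, 1/2)
     R0 -= 4/3·R1  ⇒  (1, 0, 2/7, -1)
     R2 -= -19/3·R1  ⇒  (0, 0, 1/7, 13/2)
[3] R2 /= 1/7  ⇒  (0, 0, 1, 91/2)
     R0 -= 2/7·R2  ⇒  (1, 0, 0, -14)
     R1 -= -5/7·R2  ⇒  (0, 1, 0, 33)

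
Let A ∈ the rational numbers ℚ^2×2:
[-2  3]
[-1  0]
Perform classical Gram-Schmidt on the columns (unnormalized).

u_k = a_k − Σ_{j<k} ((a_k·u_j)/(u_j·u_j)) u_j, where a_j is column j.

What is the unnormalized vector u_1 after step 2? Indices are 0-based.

u_1 = (3/5, -6/5)

Step 1: u_0 = a_0 = (-2, -1).
Step 2: u_1 = a_1 − (-6/5)·u_0 = (3/5, -6/5).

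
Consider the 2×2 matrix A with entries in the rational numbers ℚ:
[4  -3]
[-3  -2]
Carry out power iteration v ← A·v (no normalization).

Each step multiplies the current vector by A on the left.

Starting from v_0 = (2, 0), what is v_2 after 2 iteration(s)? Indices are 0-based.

v_0 = (2, 0).
v_1 = A·v_0 = (8, -6).
v_2 = A·v_1 = (50, -12).

v_2 = (50, -12)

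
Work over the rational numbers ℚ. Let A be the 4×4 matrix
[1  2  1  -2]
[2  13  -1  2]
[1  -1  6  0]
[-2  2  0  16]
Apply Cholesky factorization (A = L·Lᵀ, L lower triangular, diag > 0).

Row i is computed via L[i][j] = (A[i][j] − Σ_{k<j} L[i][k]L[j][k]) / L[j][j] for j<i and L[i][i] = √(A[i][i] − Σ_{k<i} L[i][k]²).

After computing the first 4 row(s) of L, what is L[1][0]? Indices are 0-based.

Step 1: L[0][0] = √(1) = 1.
  L[1][0] = (2) / L[0][0] = 2.
Step 2: L[1][1] = √(9) = 3.
  L[2][0] = (1) / L[0][0] = 1.
  L[2][1] = (-3) / L[1][1] = -1.
Step 3: L[2][2] = √(4) = 2.
  L[3][0] = (-2) / L[0][0] = -2.
  L[3][1] = (6) / L[1][1] = 2.
  L[3][2] = (4) / L[2][2] = 2.
Step 4: L[3][3] = √(4) = 2.

L[1][0] = 2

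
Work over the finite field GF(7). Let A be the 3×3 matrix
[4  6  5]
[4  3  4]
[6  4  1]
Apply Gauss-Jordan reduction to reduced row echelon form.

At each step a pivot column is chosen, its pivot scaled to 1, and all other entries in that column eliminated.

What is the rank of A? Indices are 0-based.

rank = 3

[1] R0 /= 4  ⇒  (1, 5, 3)
     R1 -= 4·R0  ⇒  (0, 4, 6)
     R2 -= 6·R0  ⇒  (0, 2, 4)
[2] R1 /= 4  ⇒  (0, 1, 5)
     R0 -= 5·R1  ⇒  (1, 0, 6)
     R2 -= 2·R1  ⇒  (0, 0, 1)
[3] R2 /= 1  ⇒  (0, 0, 1)
     R0 -= 6·R2  ⇒  (1, 0, 0)
     R1 -= 5·R2  ⇒  (0, 1, 0)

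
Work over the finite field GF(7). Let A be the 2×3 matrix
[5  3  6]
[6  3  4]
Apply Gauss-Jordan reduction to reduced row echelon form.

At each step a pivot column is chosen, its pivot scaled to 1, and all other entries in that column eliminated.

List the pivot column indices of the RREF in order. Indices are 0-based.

pivot columns: 0, 1

step 1: normalize row 0 (÷5) = (1, 2, 4)
  row 1: subtract 6×row0 = (0, 5, 1)
step 2: normalize row 1 (÷5) = (0, 1, 3)
  row 0: subtract 2×row1 = (1, 0, 5)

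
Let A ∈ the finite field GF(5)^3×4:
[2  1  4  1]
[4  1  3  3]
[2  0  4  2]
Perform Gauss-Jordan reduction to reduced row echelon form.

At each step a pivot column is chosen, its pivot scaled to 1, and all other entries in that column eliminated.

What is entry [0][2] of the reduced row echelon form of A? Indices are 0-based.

step 1: normalize row 0 (÷2) = (1, 3, 2, 3)
  row 1: subtract 4×row0 = (0, 4, 0, 1)
  row 2: subtract 2×row0 = (0, 4, 0, 1)
step 2: normalize row 1 (÷4) = (0, 1, 0, 4)
  row 0: subtract 3×row1 = (1, 0, 2, 1)
  row 2: subtract 4×row1 = (0, 0, 0, 0)
skip col 2 (zero from row 2)
skip col 3 (zero from row 2)

M[0][2] = 2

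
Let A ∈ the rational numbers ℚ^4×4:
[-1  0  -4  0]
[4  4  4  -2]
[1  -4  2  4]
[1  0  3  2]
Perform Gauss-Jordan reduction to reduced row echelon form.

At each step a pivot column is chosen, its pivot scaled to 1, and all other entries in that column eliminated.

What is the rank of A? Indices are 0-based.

rank = 4

[1] R0 /= -1  ⇒  (1, 0, 4, 0)
     R1 -= 4·R0  ⇒  (0, 4, -12, -2)
     R2 -= 1·R0  ⇒  (0, -4, -2, 4)
     R3 -= 1·R0  ⇒  (0, 0, -1, 2)
[2] R1 /= 4  ⇒  (0, 1, -3, -1/2)
     R2 -= -4·R1  ⇒  (0, 0, -14, 2)
[3] R2 /= -14  ⇒  (0, 0, 1, -1/7)
     R0 -= 4·R2  ⇒  (1, 0, 0, 4/7)
     R1 -= -3·R2  ⇒  (0, 1, 0, -13/14)
     R3 -= -1·R2  ⇒  (0, 0, 0, 13/7)
[4] R3 /= 13/7  ⇒  (0, 0, 0, 1)
     R0 -= 4/7·R3  ⇒  (1, 0, 0, 0)
     R1 -= -13/14·R3  ⇒  (0, 1, 0, 0)
     R2 -= -1/7·R3  ⇒  (0, 0, 1, 0)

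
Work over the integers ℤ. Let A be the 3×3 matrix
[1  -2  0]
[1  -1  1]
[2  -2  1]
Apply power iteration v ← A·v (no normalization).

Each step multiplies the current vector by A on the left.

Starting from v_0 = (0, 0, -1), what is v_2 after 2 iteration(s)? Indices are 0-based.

v_0 = (0, 0, -1).
v_1 = A·v_0 = (0, -1, -1).
v_2 = A·v_1 = (2, 0, 1).

v_2 = (2, 0, 1)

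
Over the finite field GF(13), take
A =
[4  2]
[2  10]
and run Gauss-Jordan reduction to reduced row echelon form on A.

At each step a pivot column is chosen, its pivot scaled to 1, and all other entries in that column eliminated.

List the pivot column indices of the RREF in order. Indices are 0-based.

pivot columns: 0, 1

pivot(0,0)=4: scale R0 → (1, 7)
  clear (1,0): R1 −= (2)R0 → (0, 9)
pivot(1,1)=9: scale R1 → (0, 1)
  clear (0,1): R0 −= (7)R1 → (1, 0)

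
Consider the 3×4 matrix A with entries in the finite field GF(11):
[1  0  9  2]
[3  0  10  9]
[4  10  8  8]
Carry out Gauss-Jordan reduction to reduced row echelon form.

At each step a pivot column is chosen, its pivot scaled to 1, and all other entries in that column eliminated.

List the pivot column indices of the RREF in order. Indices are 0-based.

pivot columns: 0, 1, 2

pivot(0,0)=1: scale R0 → (1, 0, 9, 2)
  clear (1,0): R1 −= (3)R0 → (0, 0, 5, 3)
  clear (2,0): R2 −= (4)R0 → (0, 10, 5, 0)
pivot(1,1): swap R1↔R2
pivot(1,1)=10: scale R1 → (0, 1, 6, 0)
pivot(2,2)=5: scale R2 → (0, 0, 1, 5)
  clear (0,2): R0 −= (9)R2 → (1, 0, 0, 1)
  clear (1,2): R1 −= (6)R2 → (0, 1, 0, 3)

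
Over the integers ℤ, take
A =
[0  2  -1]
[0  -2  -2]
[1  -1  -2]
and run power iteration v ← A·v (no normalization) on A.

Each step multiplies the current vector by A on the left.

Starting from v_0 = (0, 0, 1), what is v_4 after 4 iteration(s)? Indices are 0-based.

v_0 = (0, 0, 1).
v_1 = A·v_0 = (-1, -2, -2).
v_2 = A·v_1 = (-2, 8, 5).
v_3 = A·v_2 = (11, -26, -20).
v_4 = A·v_3 = (-32, 92, 77).

v_4 = (-32, 92, 77)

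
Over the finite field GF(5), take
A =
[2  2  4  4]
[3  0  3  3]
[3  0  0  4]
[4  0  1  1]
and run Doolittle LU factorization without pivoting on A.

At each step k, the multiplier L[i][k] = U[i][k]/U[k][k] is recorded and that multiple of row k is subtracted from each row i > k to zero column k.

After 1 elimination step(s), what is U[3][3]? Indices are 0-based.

[col 0] pivot 2
  R1 -= 4*R0 → (0, 2, 2, 2)  (L[1][0] := 4)
  R2 -= 4*R0 → (0, 2, 4, 3)  (L[2][0] := 4)
  R3 -= 2*R0 → (0, 1, 3, 3)  (L[3][0] := 2)

U[3][3] = 3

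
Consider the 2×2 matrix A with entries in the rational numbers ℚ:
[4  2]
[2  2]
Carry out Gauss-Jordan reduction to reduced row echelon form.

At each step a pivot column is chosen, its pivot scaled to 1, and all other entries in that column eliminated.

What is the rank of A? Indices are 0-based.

[1] R0 /= 4  ⇒  (1, 1/2)
     R1 -= 2·R0  ⇒  (0, 1)
[2] R1 /= 1  ⇒  (0, 1)
     R0 -= 1/2·R1  ⇒  (1, 0)

rank = 2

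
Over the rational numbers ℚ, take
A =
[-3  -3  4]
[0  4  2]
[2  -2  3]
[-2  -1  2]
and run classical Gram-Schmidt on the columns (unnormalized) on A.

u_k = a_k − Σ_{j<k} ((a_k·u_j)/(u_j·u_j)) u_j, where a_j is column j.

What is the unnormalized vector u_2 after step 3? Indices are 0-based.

u_2 = (794/461, 1458/461, 1547/461, 356/461)

Step 1: u_0 = a_0 = (-3, 0, 2, -2).
Step 2: u_1 = a_1 − (7/17)·u_0 = (-30/17, 4, -48/17, -3/17).
Step 3: u_2 = a_2 − (-10/17)·u_0 − (-134/461)·u_1 = (794/461, 1458/461, 1547/461, 356/461).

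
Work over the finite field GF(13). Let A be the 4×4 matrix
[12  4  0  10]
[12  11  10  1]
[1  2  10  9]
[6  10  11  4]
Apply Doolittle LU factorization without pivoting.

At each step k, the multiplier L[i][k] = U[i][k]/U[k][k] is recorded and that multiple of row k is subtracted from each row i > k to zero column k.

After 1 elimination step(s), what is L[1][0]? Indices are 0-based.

Step 1: pivot at (0,0) is 12.
  row1 ← row1 − (1)·row0  ⇒  L[1][0]=1, U row1=(0, 7, 10, 4)
  row2 ← row2 − (12)·row0  ⇒  L[2][0]=12, U row2=(0, 6, 10, 6)
  row3 ← row3 − (7)·row0  ⇒  L[3][0]=7, U row3=(0, 8, 11, 12)

L[1][0] = 1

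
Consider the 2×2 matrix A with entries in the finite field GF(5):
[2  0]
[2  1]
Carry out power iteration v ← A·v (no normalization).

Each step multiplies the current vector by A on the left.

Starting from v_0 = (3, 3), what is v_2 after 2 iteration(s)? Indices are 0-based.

v_2 = (2, 1)

v_0 = (3, 3).
v_1 = A·v_0 = (1, 4).
v_2 = A·v_1 = (2, 1).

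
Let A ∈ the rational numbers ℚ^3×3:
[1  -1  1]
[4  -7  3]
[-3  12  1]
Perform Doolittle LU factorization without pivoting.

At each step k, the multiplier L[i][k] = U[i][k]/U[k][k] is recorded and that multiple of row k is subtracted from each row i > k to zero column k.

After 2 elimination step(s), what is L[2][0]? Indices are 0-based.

k=0: U[0][0]=1
  eliminate (1,0): mult=4, new row 1: (0, -3, -1); set L[1][0]=4
  eliminate (2,0): mult=-3, new row 2: (0, 9, 4); set L[2][0]=-3
k=1: U[1][1]=-3
  eliminate (2,1): mult=-3, new row 2: (0, 0, 1); set L[2][1]=-3

L[2][0] = -3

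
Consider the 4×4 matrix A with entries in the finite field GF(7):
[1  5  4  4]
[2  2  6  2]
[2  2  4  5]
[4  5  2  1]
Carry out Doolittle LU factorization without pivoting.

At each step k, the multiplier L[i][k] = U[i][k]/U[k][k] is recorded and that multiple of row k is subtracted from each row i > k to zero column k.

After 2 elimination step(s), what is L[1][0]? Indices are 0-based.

[col 0] pivot 1
  R1 -= 2*R0 → (0, 6, 5, 1)  (L[1][0] := 2)
  R2 -= 2*R0 → (0, 6, 3, 4)  (L[2][0] := 2)
  R3 -= 4*R0 → (0, 6, 0, 6)  (L[3][0] := 4)
[col 1] pivot 6
  R2 -= 1*R1 → (0, 0, 5, 3)  (L[2][1] := 1)
  R3 -= 1*R1 → (0, 0, 2, 5)  (L[3][1] := 1)

L[1][0] = 2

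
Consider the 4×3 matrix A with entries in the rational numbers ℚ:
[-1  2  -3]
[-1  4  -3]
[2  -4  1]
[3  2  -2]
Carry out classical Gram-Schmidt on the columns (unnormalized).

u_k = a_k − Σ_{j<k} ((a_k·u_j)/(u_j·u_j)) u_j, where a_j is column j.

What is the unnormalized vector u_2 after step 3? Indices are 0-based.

u_2 = (-247/134, -30/67, -88/67, 15/134)

Step 1: u_0 = a_0 = (-1, -1, 2, 3).
Step 2: u_1 = a_1 − (-8/15)·u_0 = (22/15, 52/15, -44/15, 18/5).
Step 3: u_2 = a_2 − (2/15)·u_0 − (-187/268)·u_1 = (-247/134, -30/67, -88/67, 15/134).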